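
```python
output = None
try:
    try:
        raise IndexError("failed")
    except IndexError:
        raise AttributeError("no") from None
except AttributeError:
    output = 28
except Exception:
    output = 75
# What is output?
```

Step-by-step execution trace:
1. Inner try raises IndexError; inner `except IndexError` catches it.
2. `raise AttributeError(...) from None` raises AttributeError (from None suppresses __context__, but the active exception is still AttributeError).
3. Outer `except AttributeError` matches → output = 28.
4. `except Exception` is not reached.
Result: 28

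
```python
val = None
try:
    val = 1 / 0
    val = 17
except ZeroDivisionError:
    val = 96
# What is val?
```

Step-by-step execution trace:
1. `val = 1 / 0` raises ZeroDivisionError.
2. `val = 17` is not reached.
3. `except ZeroDivisionError` matches → val = 96.
Result: 96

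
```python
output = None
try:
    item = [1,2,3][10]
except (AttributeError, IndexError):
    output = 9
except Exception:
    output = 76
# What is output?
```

Step-by-step execution trace:
1. `item = [1,2,3][10]` raises IndexError.
2. `except (AttributeError, IndexError)` matches (IndexError is in the tuple) → output = 9.
3. `except Exception` is not reached.
Result: 9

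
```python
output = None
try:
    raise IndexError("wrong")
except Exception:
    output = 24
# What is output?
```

Step-by-step execution trace:
1. `raise IndexError(...)` raises IndexError.
2. `except Exception` matches (IndexError is a subclass of Exception) → output = 24.
Result: 24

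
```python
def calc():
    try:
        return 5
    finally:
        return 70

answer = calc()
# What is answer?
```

Step-by-step execution trace:
1. `calc()` enters try: `return 5` sets pending return value 5.
2. Before returning, `finally: return 70` runs and overrides the pending return.
3. calc() returns 70 → answer = 70.
Result: 70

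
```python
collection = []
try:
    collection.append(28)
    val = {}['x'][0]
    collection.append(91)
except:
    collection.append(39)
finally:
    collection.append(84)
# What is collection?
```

Step-by-step execution trace:
1. try: `collection.append(28)` → collection = [28].
2. `val = {}['x'][0]` raises KeyError; `collection.append(91)` is not reached.
3. bare `except` matches → `collection.append(39)` → collection = [28, 39].
4. finally always runs: `collection.append(84)` → collection = [28, 39, 84].
Result: [28, 39, 84]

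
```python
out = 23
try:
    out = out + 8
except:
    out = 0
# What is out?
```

Step-by-step execution trace:
1. out starts at 23.
2. try: `out = out + 8` → out = 31. No exception raised.
3. `except` is skipped.
Result: 31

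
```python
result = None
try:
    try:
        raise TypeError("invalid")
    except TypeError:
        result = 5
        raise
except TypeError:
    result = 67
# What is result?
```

Step-by-step execution trace:
1. Inner try: `raise TypeError("invalid")` raises TypeError.
2. Inner `except TypeError` matches → result = 5.
3. bare `raise` re-raises the same TypeError.
4. Outer `except TypeError` matches → result = 67.
Result: 67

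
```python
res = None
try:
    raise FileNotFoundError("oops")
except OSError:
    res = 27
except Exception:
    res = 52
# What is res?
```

Step-by-step execution trace:
1. `raise FileNotFoundError(...)` raises FileNotFoundError.
2. `except OSError` matches (FileNotFoundError is a subclass of OSError) → res = 27.
3. `except Exception` is not reached.
Result: 27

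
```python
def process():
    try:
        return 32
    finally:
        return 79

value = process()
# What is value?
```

Step-by-step execution trace:
1. `process()` enters try: `return 32` sets pending return value 32.
2. Before returning, `finally: return 79` runs and overrides the pending return.
3. process() returns 79 → value = 79.
Result: 79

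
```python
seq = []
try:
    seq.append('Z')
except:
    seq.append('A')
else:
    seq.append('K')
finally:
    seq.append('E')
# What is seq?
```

Step-by-step execution trace:
1. try: `seq.append('Z')` → seq = ['Z']. No exception raised.
2. `except` is skipped.
3. `else` runs: `seq.append('K')` → seq = ['Z', 'K'].
4. `finally` always runs: `seq.append('E')` → seq = ['Z', 'K', 'E'].
Result: ['Z', 'K', 'E']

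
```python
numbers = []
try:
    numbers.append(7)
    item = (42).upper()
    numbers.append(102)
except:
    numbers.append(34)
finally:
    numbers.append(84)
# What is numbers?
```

Step-by-step execution trace:
1. try: `numbers.append(7)` → numbers = [7].
2. `item = (42).upper()` raises AttributeError; `numbers.append(102)` is not reached.
3. bare `except` matches → `numbers.append(34)` → numbers = [7, 34].
4. finally always runs: `numbers.append(84)` → numbers = [7, 34, 84].
Result: [7, 34, 84]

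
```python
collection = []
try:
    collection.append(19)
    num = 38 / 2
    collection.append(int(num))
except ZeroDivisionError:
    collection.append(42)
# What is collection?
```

Step-by-step execution trace:
1. try: `collection.append(19)` → collection = [19].
2. `num = 38 / 2` → num = 19.0. No exception raised.
3. `collection.append(int(num))` → collection = [19, 19].
4. `except ZeroDivisionError` is skipped (no exception was raised).
Result: [19, 19]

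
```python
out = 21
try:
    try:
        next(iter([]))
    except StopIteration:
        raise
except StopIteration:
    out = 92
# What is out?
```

Step-by-step execution trace:
1. Inner try: `next(iter([]))` raises StopIteration.
2. Inner `except StopIteration` matches; bare `raise` re-raises the same StopIteration.
3. Outer `except StopIteration` matches → out = 92.
Result: 92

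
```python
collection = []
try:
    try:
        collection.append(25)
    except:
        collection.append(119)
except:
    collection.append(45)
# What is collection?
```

Step-by-step execution trace:
1. Inner try: `collection.append(25)` → collection = [25]. No exception raised.
2. Inner `except` is skipped.
3. Inner try completes normally; outer `except` is skipped.
Result: [25]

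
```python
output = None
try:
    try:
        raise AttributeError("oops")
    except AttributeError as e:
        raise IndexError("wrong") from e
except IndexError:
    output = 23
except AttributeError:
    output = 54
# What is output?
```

Step-by-step execution trace:
1. Inner try raises AttributeError; inner `except AttributeError as e` catches it.
2. `raise IndexError(...) from e` raises IndexError (AttributeError is attached as __cause__, but only IndexError is active).
3. Outer `except IndexError` matches → output = 23.
4. `except AttributeError` is not reached.
Result: 23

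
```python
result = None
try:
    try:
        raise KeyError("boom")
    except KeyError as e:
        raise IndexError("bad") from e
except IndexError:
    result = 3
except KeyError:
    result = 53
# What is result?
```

Step-by-step execution trace:
1. Inner try raises KeyError; inner `except KeyError as e` catches it.
2. `raise IndexError(...) from e` raises IndexError (KeyError is attached as __cause__, but only IndexError is active).
3. Outer `except IndexError` matches → result = 3.
4. `except KeyError` is not reached.
Result: 3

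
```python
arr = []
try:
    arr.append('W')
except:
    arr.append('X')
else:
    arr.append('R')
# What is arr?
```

Step-by-step execution trace:
1. try: `arr.append('W')` → arr = ['W']. No exception raised.
2. `except` is skipped.
3. `else` runs (try completed without exception): `arr.append('R')` → arr = ['W', 'R'].
Result: ['W', 'R']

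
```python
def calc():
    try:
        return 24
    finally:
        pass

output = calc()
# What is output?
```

Step-by-step execution trace:
1. `calc()` enters try: `return 24` sets pending return value 24.
2. Before returning, `finally: pass` runs (no effect).
3. calc() returns 24 → output = 24.
Result: 24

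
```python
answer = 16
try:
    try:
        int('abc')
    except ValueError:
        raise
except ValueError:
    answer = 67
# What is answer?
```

Step-by-step execution trace:
1. Inner try: `int('abc')` raises ValueError.
2. Inner `except ValueError` matches; bare `raise` re-raises the same ValueError.
3. Outer `except ValueError` matches → answer = 67.
Result: 67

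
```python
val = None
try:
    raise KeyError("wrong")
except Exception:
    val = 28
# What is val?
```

Step-by-step execution trace:
1. `raise KeyError(...)` raises KeyError.
2. `except Exception` matches (KeyError is a subclass of Exception) → val = 28.
Result: 28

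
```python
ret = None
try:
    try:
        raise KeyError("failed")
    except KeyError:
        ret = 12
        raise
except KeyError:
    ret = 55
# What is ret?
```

Step-by-step execution trace:
1. Inner try: `raise KeyError("failed")` raises KeyError.
2. Inner `except KeyError` matches → ret = 12.
3. bare `raise` re-raises the same KeyError.
4. Outer `except KeyError` matches → ret = 55.
Result: 55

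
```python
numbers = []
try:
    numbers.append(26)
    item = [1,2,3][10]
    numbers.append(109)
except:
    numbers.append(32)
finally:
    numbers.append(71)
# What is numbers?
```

Step-by-step execution trace:
1. try: `numbers.append(26)` → numbers = [26].
2. `item = [1,2,3][10]` raises IndexError; `numbers.append(109)` is not reached.
3. bare `except` matches → `numbers.append(32)` → numbers = [26, 32].
4. finally always runs: `numbers.append(71)` → numbers = [26, 32, 71].
Result: [26, 32, 71]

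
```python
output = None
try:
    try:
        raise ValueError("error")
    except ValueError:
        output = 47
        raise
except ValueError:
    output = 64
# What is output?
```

Step-by-step execution trace:
1. Inner try: `raise ValueError("error")` raises ValueError.
2. Inner `except ValueError` matches → output = 47.
3. bare `raise` re-raises the same ValueError.
4. Outer `except ValueError` matches → output = 64.
Result: 64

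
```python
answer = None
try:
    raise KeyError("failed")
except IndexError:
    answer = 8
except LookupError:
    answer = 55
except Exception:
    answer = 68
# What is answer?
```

Step-by-step execution trace:
1. `raise KeyError(...)` raises KeyError.
2. `except IndexError` does not match (KeyError is not a subclass of IndexError); skipped.
3. `except LookupError` matches (KeyError is a subclass of LookupError) → answer = 55.
4. `except Exception` is not reached.
Result: 55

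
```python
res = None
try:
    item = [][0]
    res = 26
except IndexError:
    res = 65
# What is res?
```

Step-by-step execution trace:
1. `item = [][0]` raises IndexError.
2. `res = 26` is not reached.
3. `except IndexError` matches → res = 65.
Result: 65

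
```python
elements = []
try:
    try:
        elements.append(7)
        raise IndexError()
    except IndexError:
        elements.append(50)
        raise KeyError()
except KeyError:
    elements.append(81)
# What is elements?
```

Step-by-step execution trace:
1. Inner try: `elements.append(7)` → elements = [7].
2. `raise IndexError()` raises IndexError.
3. Inner `except IndexError` matches → `elements.append(50)` → elements = [7, 50].
4. `raise KeyError()` raises KeyError; propagates to outer try.
5. Outer `except KeyError` matches → `elements.append(81)` → elements = [7, 50, 81].
Result: [7, 50, 81]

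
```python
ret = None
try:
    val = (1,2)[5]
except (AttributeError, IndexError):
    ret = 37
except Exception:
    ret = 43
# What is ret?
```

Step-by-step execution trace:
1. `val = (1,2)[5]` raises IndexError.
2. `except (AttributeError, IndexError)` matches (IndexError is in the tuple) → ret = 37.
3. `except Exception` is not reached.
Result: 37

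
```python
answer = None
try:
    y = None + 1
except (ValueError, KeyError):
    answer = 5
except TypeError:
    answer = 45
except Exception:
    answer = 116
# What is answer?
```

Step-by-step execution trace:
1. `y = None + 1` raises TypeError.
2. `except (ValueError, KeyError)` does not match TypeError; skipped.
3. `except TypeError` matches (exact type match) → answer = 45.
4. `except Exception` is not reached.
Result: 45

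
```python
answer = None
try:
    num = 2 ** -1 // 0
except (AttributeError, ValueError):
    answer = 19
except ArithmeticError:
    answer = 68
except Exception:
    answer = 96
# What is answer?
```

Step-by-step execution trace:
1. `num = 2 ** -1 // 0` raises ZeroDivisionError.
2. `except (AttributeError, ValueError)` does not match ZeroDivisionError; skipped.
3. `except ArithmeticError` matches (ZeroDivisionError is a subclass of ArithmeticError) → answer = 68.
4. `except Exception` is not reached.
Result: 68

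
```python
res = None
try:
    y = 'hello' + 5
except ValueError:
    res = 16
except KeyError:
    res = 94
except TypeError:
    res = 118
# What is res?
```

Step-by-step execution trace:
1. `y = 'hello' + 5` raises TypeError.
2. `except ValueError` does not match TypeError; skipped.
3. `except KeyError` does not match TypeError; skipped.
4. `except TypeError` matches → res = 118.
Result: 118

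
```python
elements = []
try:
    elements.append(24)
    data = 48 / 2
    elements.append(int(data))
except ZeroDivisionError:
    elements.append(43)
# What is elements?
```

Step-by-step execution trace:
1. try: `elements.append(24)` → elements = [24].
2. `data = 48 / 2` → data = 24.0. No exception raised.
3. `elements.append(int(data))` → elements = [24, 24].
4. `except ZeroDivisionError` is skipped (no exception was raised).
Result: [24, 24]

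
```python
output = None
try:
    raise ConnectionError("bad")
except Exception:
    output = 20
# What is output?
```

Step-by-step execution trace:
1. `raise ConnectionError(...)` raises ConnectionError.
2. `except Exception` matches (ConnectionError is a subclass of Exception) → output = 20.
Result: 20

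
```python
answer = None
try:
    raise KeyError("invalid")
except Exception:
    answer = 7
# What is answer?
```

Step-by-step execution trace:
1. `raise KeyError(...)` raises KeyError.
2. `except Exception` matches (KeyError is a subclass of Exception) → answer = 7.
Result: 7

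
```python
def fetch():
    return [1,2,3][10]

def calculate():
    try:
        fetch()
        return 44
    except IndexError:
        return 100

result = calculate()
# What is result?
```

Step-by-step execution trace:
1. `calculate()` calls `fetch()`.
2. `fetch()` evaluates `[1,2,3][10]`, which raises IndexError; it propagates to the caller.
3. `return 44` is not reached.
4. `except IndexError` in calculate matches → returns 100.
5. result = 100.
Result: 100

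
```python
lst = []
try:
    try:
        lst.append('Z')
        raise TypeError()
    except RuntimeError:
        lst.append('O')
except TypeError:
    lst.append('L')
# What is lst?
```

Step-by-step execution trace:
1. Inner try: `lst.append('Z')` → lst = ['Z'].
2. `raise TypeError()` raises TypeError.
3. Inner `except RuntimeError` does not match TypeError; exception propagates to outer try.
4. Outer `except TypeError` matches → `lst.append('L')` → lst = ['Z', 'L'].
Result: ['Z', 'L']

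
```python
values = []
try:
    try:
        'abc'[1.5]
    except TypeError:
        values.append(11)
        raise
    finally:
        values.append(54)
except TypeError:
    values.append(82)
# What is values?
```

Step-by-step execution trace:
1. Inner try: `'abc'[1.5]` raises TypeError.
2. Inner `except TypeError` matches → `values.append(11)` → values = [11].
3. bare `raise` re-raises TypeError.
4. Inner `finally` runs during unwinding: `values.append(54)` → values = [11, 54].
5. Outer `except TypeError` matches → `values.append(82)` → values = [11, 54, 82].
Result: [11, 54, 82]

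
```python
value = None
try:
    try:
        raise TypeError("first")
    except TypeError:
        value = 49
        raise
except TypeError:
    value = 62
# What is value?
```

Step-by-step execution trace:
1. Inner try: `raise TypeError("first")` raises TypeError.
2. Inner `except TypeError` matches → value = 49.
3. bare `raise` re-raises the same TypeError.
4. Outer `except TypeError` matches → value = 62.
Result: 62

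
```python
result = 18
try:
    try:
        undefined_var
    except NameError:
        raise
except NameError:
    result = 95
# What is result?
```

Step-by-step execution trace:
1. Inner try: `undefined_var` raises NameError.
2. Inner `except NameError` matches; bare `raise` re-raises the same NameError.
3. Outer `except NameError` matches → result = 95.
Result: 95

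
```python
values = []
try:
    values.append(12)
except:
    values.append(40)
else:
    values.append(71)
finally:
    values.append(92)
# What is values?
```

Step-by-step execution trace:
1. try: `values.append(12)` → values = [12]. No exception raised.
2. `except` is skipped.
3. `else` runs: `values.append(71)` → values = [12, 71].
4. `finally` always runs: `values.append(92)` → values = [12, 71, 92].
Result: [12, 71, 92]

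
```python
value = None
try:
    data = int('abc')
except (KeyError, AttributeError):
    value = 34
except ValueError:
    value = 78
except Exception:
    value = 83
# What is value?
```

Step-by-step execution trace:
1. `data = int('abc')` raises ValueError.
2. `except (KeyError, AttributeError)` does not match ValueError; skipped.
3. `except ValueError` matches (exact type match) → value = 78.
4. `except Exception` is not reached.
Result: 78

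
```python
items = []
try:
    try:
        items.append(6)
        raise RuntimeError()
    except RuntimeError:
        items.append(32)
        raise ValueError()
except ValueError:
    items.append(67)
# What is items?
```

Step-by-step execution trace:
1. Inner try: `items.append(6)` → items = [6].
2. `raise RuntimeError()` raises RuntimeError.
3. Inner `except RuntimeError` matches → `items.append(32)` → items = [6, 32].
4. `raise ValueError()` raises ValueError; propagates to outer try.
5. Outer `except ValueError` matches → `items.append(67)` → items = [6, 32, 67].
Result: [6, 32, 67]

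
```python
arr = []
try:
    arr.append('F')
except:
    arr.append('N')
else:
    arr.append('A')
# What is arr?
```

Step-by-step execution trace:
1. try: `arr.append('F')` → arr = ['F']. No exception raised.
2. `except` is skipped.
3. `else` runs (try completed without exception): `arr.append('A')` → arr = ['F', 'A'].
Result: ['F', 'A']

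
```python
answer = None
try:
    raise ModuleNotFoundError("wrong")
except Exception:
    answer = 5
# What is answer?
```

Step-by-step execution trace:
1. `raise ModuleNotFoundError(...)` raises ModuleNotFoundError.
2. `except Exception` matches (ModuleNotFoundError is a subclass of Exception) → answer = 5.
Result: 5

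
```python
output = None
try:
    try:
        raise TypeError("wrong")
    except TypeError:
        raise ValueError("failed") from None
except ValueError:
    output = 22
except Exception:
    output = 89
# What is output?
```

Step-by-step execution trace:
1. Inner try raises TypeError; inner `except TypeError` catches it.
2. `raise ValueError(...) from None` raises ValueError (from None suppresses __context__, but the active exception is still ValueError).
3. Outer `except ValueError` matches → output = 22.
4. `except Exception` is not reached.
Result: 22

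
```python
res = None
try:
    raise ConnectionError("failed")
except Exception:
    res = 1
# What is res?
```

Step-by-step execution trace:
1. `raise ConnectionError(...)` raises ConnectionError.
2. `except Exception` matches (ConnectionError is a subclass of Exception) → res = 1.
Result: 1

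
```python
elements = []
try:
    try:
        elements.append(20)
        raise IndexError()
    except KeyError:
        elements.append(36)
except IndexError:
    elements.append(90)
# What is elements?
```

Step-by-step execution trace:
1. Inner try: `elements.append(20)` → elements = [20].
2. `raise IndexError()` raises IndexError.
3. Inner `except KeyError` does not match IndexError; exception propagates to outer try.
4. Outer `except IndexError` matches → `elements.append(90)` → elements = [20, 90].
Result: [20, 90]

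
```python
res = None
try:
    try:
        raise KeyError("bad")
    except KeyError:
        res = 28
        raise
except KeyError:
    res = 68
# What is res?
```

Step-by-step execution trace:
1. Inner try: `raise KeyError("bad")` raises KeyError.
2. Inner `except KeyError` matches → res = 28.
3. bare `raise` re-raises the same KeyError.
4. Outer `except KeyError` matches → res = 68.
Result: 68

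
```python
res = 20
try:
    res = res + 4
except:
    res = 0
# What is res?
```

Step-by-step execution trace:
1. res starts at 20.
2. try: `res = res + 4` → res = 24. No exception raised.
3. `except` is skipped.
Result: 24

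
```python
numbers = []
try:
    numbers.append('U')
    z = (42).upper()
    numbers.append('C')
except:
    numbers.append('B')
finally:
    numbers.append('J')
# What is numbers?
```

Step-by-step execution trace:
1. try: `numbers.append('U')` → numbers = ['U'].
2. `z = (42).upper()` raises AttributeError; `numbers.append('C')` is not reached.
3. bare `except` matches → `numbers.append('B')` → numbers = ['U', 'B'].
4. finally always runs: `numbers.append('J')` → numbers = ['U', 'B', 'J'].
Result: ['U', 'B', 'J']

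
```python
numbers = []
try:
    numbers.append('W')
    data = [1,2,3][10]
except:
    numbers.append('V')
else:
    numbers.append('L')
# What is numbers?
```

Step-by-step execution trace:
1. try: `numbers.append('W')` → numbers = ['W'].
2. `data = [1,2,3][10]` raises IndexError.
3. bare `except` matches → `numbers.append('V')` → numbers = ['W', 'V'].
4. `else` is skipped (an exception was raised).
Result: ['W', 'V']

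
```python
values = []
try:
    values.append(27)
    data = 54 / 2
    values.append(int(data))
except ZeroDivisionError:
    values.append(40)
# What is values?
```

Step-by-step execution trace:
1. try: `values.append(27)` → values = [27].
2. `data = 54 / 2` → data = 27.0. No exception raised.
3. `values.append(int(data))` → values = [27, 27].
4. `except ZeroDivisionError` is skipped (no exception was raised).
Result: [27, 27]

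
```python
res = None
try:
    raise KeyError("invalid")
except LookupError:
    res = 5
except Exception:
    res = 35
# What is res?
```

Step-by-step execution trace:
1. `raise KeyError(...)` raises KeyError.
2. `except LookupError` matches (KeyError is a subclass of LookupError) → res = 5.
3. `except Exception` is not reached.
Result: 5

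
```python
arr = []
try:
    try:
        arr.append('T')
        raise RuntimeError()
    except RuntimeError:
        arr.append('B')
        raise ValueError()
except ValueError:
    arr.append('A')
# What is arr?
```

Step-by-step execution trace:
1. Inner try: `arr.append('T')` → arr = ['T'].
2. `raise RuntimeError()` raises RuntimeError.
3. Inner `except RuntimeError` matches → `arr.append('B')` → arr = ['T', 'B'].
4. `raise ValueError()` raises ValueError; propagates to outer try.
5. Outer `except ValueError` matches → `arr.append('A')` → arr = ['T', 'B', 'A'].
Result: ['T', 'B', 'A']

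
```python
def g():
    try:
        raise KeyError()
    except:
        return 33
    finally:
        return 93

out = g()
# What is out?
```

Step-by-step execution trace:
1. `g()` enters try: `raise KeyError()` raises KeyError.
2. bare `except` matches → `return 33` sets pending return value 33.
3. Before returning, `finally: return 93` runs and overrides the pending return.
4. g() returns 93 → out = 93.
Result: 93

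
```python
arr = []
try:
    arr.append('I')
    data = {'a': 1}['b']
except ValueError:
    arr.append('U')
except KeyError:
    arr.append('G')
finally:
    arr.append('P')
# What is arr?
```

Step-by-step execution trace:
1. try: `arr.append('I')` → arr = ['I'].
2. `data = {'a': 1}['b']` raises KeyError.
3. `except ValueError` does not match KeyError; skipped.
4. `except KeyError` matches → `arr.append('G')` → arr = ['I', 'G'].
5. finally always runs: `arr.append('P')` → arr = ['I', 'G', 'P'].
Result: ['I', 'G', 'P']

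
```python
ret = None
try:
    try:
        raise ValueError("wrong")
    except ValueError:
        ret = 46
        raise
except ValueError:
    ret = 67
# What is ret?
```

Step-by-step execution trace:
1. Inner try: `raise ValueError("wrong")` raises ValueError.
2. Inner `except ValueError` matches → ret = 46.
3. bare `raise` re-raises the same ValueError.
4. Outer `except ValueError` matches → ret = 67.
Result: 67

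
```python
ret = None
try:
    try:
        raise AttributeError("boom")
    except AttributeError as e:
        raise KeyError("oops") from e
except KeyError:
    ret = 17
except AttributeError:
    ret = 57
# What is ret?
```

Step-by-step execution trace:
1. Inner try raises AttributeError; inner `except AttributeError as e` catches it.
2. `raise KeyError(...) from e` raises KeyError (AttributeError is attached as __cause__, but only KeyError is active).
3. Outer `except KeyError` matches → ret = 17.
4. `except AttributeError` is not reached.
Result: 17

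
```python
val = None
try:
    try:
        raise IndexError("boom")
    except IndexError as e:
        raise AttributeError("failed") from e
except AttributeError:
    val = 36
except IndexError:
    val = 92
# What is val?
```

Step-by-step execution trace:
1. Inner try raises IndexError; inner `except IndexError as e` catches it.
2. `raise AttributeError(...) from e` raises AttributeError (IndexError is attached as __cause__, but only AttributeError is active).
3. Outer `except AttributeError` matches → val = 36.
4. `except IndexError` is not reached.
Result: 36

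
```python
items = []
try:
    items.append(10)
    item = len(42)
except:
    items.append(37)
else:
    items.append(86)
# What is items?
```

Step-by-step execution trace:
1. try: `items.append(10)` → items = [10].
2. `item = len(42)` raises TypeError.
3. bare `except` matches → `items.append(37)` → items = [10, 37].
4. `else` is skipped (an exception was raised).
Result: [10, 37]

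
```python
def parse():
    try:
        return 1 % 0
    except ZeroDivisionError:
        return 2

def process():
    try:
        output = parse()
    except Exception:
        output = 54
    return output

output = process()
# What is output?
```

Step-by-step execution trace:
1. `process()` calls `parse()`.
2. In parse: `1 % 0` raises ZeroDivisionError; `except ZeroDivisionError` catches it → returns 2.
3. In process: `output = parse()` → output = 2. No exception reaches process.
4. `except Exception` is skipped; process returns 2.
5. output = 2.
Result: 2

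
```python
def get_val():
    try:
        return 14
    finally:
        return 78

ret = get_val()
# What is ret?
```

Step-by-step execution trace:
1. `get_val()` enters try: `return 14` sets pending return value 14.
2. Before returning, `finally: return 78` runs and overrides the pending return.
3. get_val() returns 78 → ret = 78.
Result: 78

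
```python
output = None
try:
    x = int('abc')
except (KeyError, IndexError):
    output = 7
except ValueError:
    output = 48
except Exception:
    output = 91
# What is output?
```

Step-by-step execution trace:
1. `x = int('abc')` raises ValueError.
2. `except (KeyError, IndexError)` does not match ValueError; skipped.
3. `except ValueError` matches (exact type match) → output = 48.
4. `except Exception` is not reached.
Result: 48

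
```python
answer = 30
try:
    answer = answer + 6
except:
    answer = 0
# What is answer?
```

Step-by-step execution trace:
1. answer starts at 30.
2. try: `answer = answer + 6` → answer = 36. No exception raised.
3. `except` is skipped.
Result: 36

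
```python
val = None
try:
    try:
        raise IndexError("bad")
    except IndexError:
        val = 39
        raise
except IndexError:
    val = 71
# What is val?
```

Step-by-step execution trace:
1. Inner try: `raise IndexError("bad")` raises IndexError.
2. Inner `except IndexError` matches → val = 39.
3. bare `raise` re-raises the same IndexError.
4. Outer `except IndexError` matches → val = 71.
Result: 71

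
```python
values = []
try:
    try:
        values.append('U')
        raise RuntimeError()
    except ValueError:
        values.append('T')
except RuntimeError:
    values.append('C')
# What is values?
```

Step-by-step execution trace:
1. Inner try: `values.append('U')` → values = ['U'].
2. `raise RuntimeError()` raises RuntimeError.
3. Inner `except ValueError` does not match RuntimeError; exception propagates to outer try.
4. Outer `except RuntimeError` matches → `values.append('C')` → values = ['U', 'C'].
Result: ['U', 'C']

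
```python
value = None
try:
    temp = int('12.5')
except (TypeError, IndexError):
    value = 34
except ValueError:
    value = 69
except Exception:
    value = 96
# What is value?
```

Step-by-step execution trace:
1. `temp = int('12.5')` raises ValueError.
2. `except (TypeError, IndexError)` does not match ValueError; skipped.
3. `except ValueError` matches (exact type match) → value = 69.
4. `except Exception` is not reached.
Result: 69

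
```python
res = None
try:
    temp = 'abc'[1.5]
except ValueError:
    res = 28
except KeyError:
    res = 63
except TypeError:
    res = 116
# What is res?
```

Step-by-step execution trace:
1. `temp = 'abc'[1.5]` raises TypeError.
2. `except ValueError` does not match TypeError; skipped.
3. `except KeyError` does not match TypeError; skipped.
4. `except TypeError` matches → res = 116.
Result: 116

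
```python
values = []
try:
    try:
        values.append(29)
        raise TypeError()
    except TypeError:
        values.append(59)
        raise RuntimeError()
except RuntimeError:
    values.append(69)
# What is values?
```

Step-by-step execution trace:
1. Inner try: `values.append(29)` → values = [29].
2. `raise TypeError()` raises TypeError.
3. Inner `except TypeError` matches → `values.append(59)` → values = [29, 59].
4. `raise RuntimeError()` raises RuntimeError; propagates to outer try.
5. Outer `except RuntimeError` matches → `values.append(69)` → values = [29, 59, 69].
Result: [29, 59, 69]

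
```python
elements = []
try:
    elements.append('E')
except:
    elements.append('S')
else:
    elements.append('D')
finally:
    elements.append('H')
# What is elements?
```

Step-by-step execution trace:
1. try: `elements.append('E')` → elements = ['E']. No exception raised.
2. `except` is skipped.
3. `else` runs: `elements.append('D')` → elements = ['E', 'D'].
4. `finally` always runs: `elements.append('H')` → elements = ['E', 'D', 'H'].
Result: ['E', 'D', 'H']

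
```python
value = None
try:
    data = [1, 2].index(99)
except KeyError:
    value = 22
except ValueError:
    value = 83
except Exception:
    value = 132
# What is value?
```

Step-by-step execution trace:
1. `data = [1, 2].index(99)` raises ValueError.
2. `except KeyError` does not match ValueError; skipped.
3. `except ValueError` matches → value = 83.
4. Remaining except clauses are skipped.
Result: 83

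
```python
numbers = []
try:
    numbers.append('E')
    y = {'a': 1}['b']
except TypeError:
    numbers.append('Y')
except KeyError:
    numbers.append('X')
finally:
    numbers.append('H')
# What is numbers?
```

Step-by-step execution trace:
1. try: `numbers.append('E')` → numbers = ['E'].
2. `y = {'a': 1}['b']` raises KeyError.
3. `except TypeError` does not match KeyError; skipped.
4. `except KeyError` matches → `numbers.append('X')` → numbers = ['E', 'X'].
5. finally always runs: `numbers.append('H')` → numbers = ['E', 'X', 'H'].
Result: ['E', 'X', 'H']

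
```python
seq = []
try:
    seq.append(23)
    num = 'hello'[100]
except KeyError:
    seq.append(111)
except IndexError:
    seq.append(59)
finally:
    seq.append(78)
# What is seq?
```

Step-by-step execution trace:
1. try: `seq.append(23)` → seq = [23].
2. `num = 'hello'[100]` raises IndexError.
3. `except KeyError` does not match IndexError; skipped.
4. `except IndexError` matches → `seq.append(59)` → seq = [23, 59].
5. finally always runs: `seq.append(78)` → seq = [23, 59, 78].
Result: [23, 59, 78]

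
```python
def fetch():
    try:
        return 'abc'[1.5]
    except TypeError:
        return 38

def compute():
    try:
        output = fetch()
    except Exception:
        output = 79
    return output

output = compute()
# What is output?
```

Step-by-step execution trace:
1. `compute()` calls `fetch()`.
2. In fetch: `'abc'[1.5]` raises TypeError; `except TypeError` catches it → returns 38.
3. In compute: `output = fetch()` → output = 38. No exception reaches compute.
4. `except Exception` is skipped; compute returns 38.
5. output = 38.
Result: 38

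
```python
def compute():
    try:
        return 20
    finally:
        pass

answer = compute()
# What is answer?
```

Step-by-step execution trace:
1. `compute()` enters try: `return 20` sets pending return value 20.
2. Before returning, `finally: pass` runs (no effect).
3. compute() returns 20 → answer = 20.
Result: 20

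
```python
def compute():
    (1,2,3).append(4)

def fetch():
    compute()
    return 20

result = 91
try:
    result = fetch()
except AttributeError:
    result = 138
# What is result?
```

Step-by-step execution trace:
1. result starts at 91.
2. try: `fetch()` calls `compute()`.
3. `compute()` evaluates `(1,2,3).append(4)`, which raises AttributeError; it propagates through fetch (uncaught).
4. `return 20` in fetch is not reached; the assignment to result does not complete.
5. `except AttributeError` matches → result = 138.
Result: 138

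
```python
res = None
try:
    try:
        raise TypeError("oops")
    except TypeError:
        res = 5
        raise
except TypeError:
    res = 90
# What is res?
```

Step-by-step execution trace:
1. Inner try: `raise TypeError("oops")` raises TypeError.
2. Inner `except TypeError` matches → res = 5.
3. bare `raise` re-raises the same TypeError.
4. Outer `except TypeError` matches → res = 90.
Result: 90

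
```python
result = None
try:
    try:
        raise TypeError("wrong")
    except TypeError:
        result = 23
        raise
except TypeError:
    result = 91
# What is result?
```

Step-by-step execution trace:
1. Inner try: `raise TypeError("wrong")` raises TypeError.
2. Inner `except TypeError` matches → result = 23.
3. bare `raise` re-raises the same TypeError.
4. Outer `except TypeError` matches → result = 91.
Result: 91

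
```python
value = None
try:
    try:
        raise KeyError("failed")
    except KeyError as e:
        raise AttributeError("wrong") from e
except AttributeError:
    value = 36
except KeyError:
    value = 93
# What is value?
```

Step-by-step execution trace:
1. Inner try raises KeyError; inner `except KeyError as e` catches it.
2. `raise AttributeError(...) from e` raises AttributeError (KeyError is attached as __cause__, but only AttributeError is active).
3. Outer `except AttributeError` matches → value = 36.
4. `except KeyError` is not reached.
Result: 36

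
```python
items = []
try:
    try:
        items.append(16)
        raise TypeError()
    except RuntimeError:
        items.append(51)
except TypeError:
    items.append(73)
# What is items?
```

Step-by-step execution trace:
1. Inner try: `items.append(16)` → items = [16].
2. `raise TypeError()` raises TypeError.
3. Inner `except RuntimeError` does not match TypeError; exception propagates to outer try.
4. Outer `except TypeError` matches → `items.append(73)` → items = [16, 73].
Result: [16, 73]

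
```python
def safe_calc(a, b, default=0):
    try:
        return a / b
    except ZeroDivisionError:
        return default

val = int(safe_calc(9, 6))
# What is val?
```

Step-by-step execution trace:
1. `safe_calc(9, 6)` enters try: `return 9 / 6` → returns 1.5. No exception raised.
2. `except ZeroDivisionError` is skipped.
3. `int(1.5)` → 1 → val = 1.
Result: 1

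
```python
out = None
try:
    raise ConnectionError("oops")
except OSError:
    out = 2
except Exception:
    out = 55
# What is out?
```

Step-by-step execution trace:
1. `raise ConnectionError(...)` raises ConnectionError.
2. `except OSError` matches (ConnectionError is a subclass of OSError) → out = 2.
3. `except Exception` is not reached.
Result: 2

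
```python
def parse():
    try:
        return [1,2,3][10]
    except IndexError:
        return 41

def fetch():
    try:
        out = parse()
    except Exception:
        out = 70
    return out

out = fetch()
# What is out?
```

Step-by-step execution trace:
1. `fetch()` calls `parse()`.
2. In parse: `[1,2,3][10]` raises IndexError; `except IndexError` catches it → returns 41.
3. In fetch: `out = parse()` → out = 41. No exception reaches fetch.
4. `except Exception` is skipped; fetch returns 41.
5. out = 41.
Result: 41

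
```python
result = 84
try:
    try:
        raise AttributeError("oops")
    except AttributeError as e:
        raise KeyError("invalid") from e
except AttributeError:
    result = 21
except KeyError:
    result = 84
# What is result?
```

Step-by-step execution trace:
1. Inner try raises AttributeError; inner `except AttributeError as e` catches it.
2. `raise KeyError(...) from e` raises KeyError (AttributeError is attached as __cause__, but only KeyError is active).
3. Outer `except AttributeError` does not match KeyError; skipped.
4. Outer `except KeyError` matches → result = 84.
Result: 84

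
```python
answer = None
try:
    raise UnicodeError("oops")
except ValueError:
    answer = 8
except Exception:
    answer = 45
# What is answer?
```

Step-by-step execution trace:
1. `raise UnicodeError(...)` raises UnicodeError.
2. `except ValueError` matches (UnicodeError is a subclass of ValueError) → answer = 8.
3. `except Exception` is not reached.
Result: 8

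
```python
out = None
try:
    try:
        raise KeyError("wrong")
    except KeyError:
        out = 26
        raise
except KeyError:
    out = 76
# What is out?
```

Step-by-step execution trace:
1. Inner try: `raise KeyError("wrong")` raises KeyError.
2. Inner `except KeyError` matches → out = 26.
3. bare `raise` re-raises the same KeyError.
4. Outer `except KeyError` matches → out = 76.
Result: 76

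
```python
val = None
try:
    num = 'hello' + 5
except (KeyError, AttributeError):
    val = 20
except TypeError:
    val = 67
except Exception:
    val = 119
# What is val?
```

Step-by-step execution trace:
1. `num = 'hello' + 5` raises TypeError.
2. `except (KeyError, AttributeError)` does not match TypeError; skipped.
3. `except TypeError` matches (exact type match) → val = 67.
4. `except Exception` is not reached.
Result: 67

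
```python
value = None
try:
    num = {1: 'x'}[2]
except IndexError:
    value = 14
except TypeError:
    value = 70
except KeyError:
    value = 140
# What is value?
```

Step-by-step execution trace:
1. `num = {1: 'x'}[2]` raises KeyError.
2. `except IndexError` does not match KeyError; skipped.
3. `except TypeError` does not match KeyError; skipped.
4. `except KeyError` matches → value = 140.
Result: 140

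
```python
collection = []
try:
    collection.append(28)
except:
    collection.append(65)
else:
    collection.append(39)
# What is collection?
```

Step-by-step execution trace:
1. try: `collection.append(28)` → collection = [28]. No exception raised.
2. `except` is skipped.
3. `else` runs (try completed without exception): `collection.append(39)` → collection = [28, 39].
Result: [28, 39]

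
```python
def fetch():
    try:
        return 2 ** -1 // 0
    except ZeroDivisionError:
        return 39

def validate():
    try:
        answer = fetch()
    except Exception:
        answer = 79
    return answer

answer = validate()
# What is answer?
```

Step-by-step execution trace:
1. `validate()` calls `fetch()`.
2. In fetch: `2 ** -1 // 0` raises ZeroDivisionError; `except ZeroDivisionError` catches it → returns 39.
3. In validate: `answer = fetch()` → answer = 39. No exception reaches validate.
4. `except Exception` is skipped; validate returns 39.
5. answer = 39.
Result: 39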